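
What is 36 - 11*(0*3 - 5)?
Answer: 91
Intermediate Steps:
36 - 11*(0*3 - 5) = 36 - 11*(0 - 5) = 36 - 11*(-5) = 36 + 55 = 91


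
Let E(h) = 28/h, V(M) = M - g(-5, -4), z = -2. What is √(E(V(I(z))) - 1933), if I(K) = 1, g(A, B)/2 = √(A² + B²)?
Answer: √(1905 - 3866*√41)/√(-1 + 2*√41) ≈ 43.993*I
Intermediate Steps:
g(A, B) = 2*√(A² + B²)
V(M) = M - 2*√41 (V(M) = M - 2*√((-5)² + (-4)²) = M - 2*√(25 + 16) = M - 2*√41)
√(E(V(I(z))) - 1933) = √(28/(1 - 2*√41) - 1933) = √(-1933 + 28/(1 - 2*√41))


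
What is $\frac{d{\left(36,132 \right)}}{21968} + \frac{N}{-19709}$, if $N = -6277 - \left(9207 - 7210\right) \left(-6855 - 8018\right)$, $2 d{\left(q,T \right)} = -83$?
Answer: $- \frac{1304685725191}{865934624} \approx -1506.7$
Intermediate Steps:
$d{\left(q,T \right)} = - \frac{83}{2}$ ($d{\left(q,T \right)} = \frac{1}{2} \left(-83\right) = - \frac{83}{2}$)
$N = 29695104$ ($N = -6277 - 1997 \left(-14873\right) = -6277 - -29701381 = -6277 + 29701381 = 29695104$)
$\frac{d{\left(36,132 \right)}}{21968} + \frac{N}{-19709} = - \frac{83}{2 \cdot 21968} + \frac{29695104}{-19709} = \left(- \frac{83}{2}\right) \frac{1}{21968} + 29695104 \left(- \frac{1}{19709}\right) = - \frac{83}{43936} - \frac{29695104}{19709} = - \frac{1304685725191}{865934624}$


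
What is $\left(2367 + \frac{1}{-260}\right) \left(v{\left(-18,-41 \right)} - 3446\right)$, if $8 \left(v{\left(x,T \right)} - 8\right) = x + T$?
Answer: $- \frac{16962793897}{2080} \approx -8.1552 \cdot 10^{6}$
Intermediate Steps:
$v{\left(x,T \right)} = 8 + \frac{T}{8} + \frac{x}{8}$ ($v{\left(x,T \right)} = 8 + \frac{x + T}{8} = 8 + \frac{T + x}{8} = 8 + \left(\frac{T}{8} + \frac{x}{8}\right) = 8 + \frac{T}{8} + \frac{x}{8}$)
$\left(2367 + \frac{1}{-260}\right) \left(v{\left(-18,-41 \right)} - 3446\right) = \left(2367 + \frac{1}{-260}\right) \left(\left(8 + \frac{1}{8} \left(-41\right) + \frac{1}{8} \left(-18\right)\right) - 3446\right) = \left(2367 - \frac{1}{260}\right) \left(\left(8 - \frac{41}{8} - \frac{9}{4}\right) - 3446\right) = \frac{615419 \left(\frac{5}{8} - 3446\right)}{260} = \frac{615419}{260} \left(- \frac{27563}{8}\right) = - \frac{16962793897}{2080}$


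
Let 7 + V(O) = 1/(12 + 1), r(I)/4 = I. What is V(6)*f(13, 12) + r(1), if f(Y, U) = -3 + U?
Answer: -758/13 ≈ -58.308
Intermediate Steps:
r(I) = 4*I
V(O) = -90/13 (V(O) = -7 + 1/(12 + 1) = -7 + 1/13 = -90/13)
V(6)*f(13, 12) + r(1) = -90*(-3 + 12)/13 + 4*1 = -90/13*9 + 4 = -810/13 + 4 = -758/13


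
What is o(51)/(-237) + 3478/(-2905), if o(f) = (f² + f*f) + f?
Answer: -5361417/229495 ≈ -23.362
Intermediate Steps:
o(f) = f + 2*f² (o(f) = (f² + f²) + f = 2*f² + f = f + 2*f²)
o(51)/(-237) + 3478/(-2905) = (51*(1 + 2*51))/(-237) + 3478/(-2905) = (51*(1 + 102))*(-1/237) + 3478*(-1/2905) = (51*103)*(-1/237) - 3478/2905 = 5253*(-1/237) - 3478/2905 = -1751/79 - 3478/2905 = -5361417/229495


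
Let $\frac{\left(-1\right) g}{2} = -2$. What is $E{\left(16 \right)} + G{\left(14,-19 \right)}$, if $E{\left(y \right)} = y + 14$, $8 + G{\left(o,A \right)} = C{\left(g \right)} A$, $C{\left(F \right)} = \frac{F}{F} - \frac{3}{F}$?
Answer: $\frac{69}{4} \approx 17.25$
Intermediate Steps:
$g = 4$ ($g = \left(-2\right) \left(-2\right) = 4$)
$C{\left(F \right)} = 1 - \frac{3}{F}$
$G{\left(o,A \right)} = -8 + \frac{A}{4}$ ($G{\left(o,A \right)} = -8 + \frac{-3 + 4}{4} A = -8 + \frac{1}{4} \cdot 1 A = -8 + \frac{A}{4}$)
$E{\left(y \right)} = 14 + y$
$E{\left(16 \right)} + G{\left(14,-19 \right)} = \left(14 + 16\right) + \left(-8 + \frac{1}{4} \left(-19\right)\right) = 30 - \frac{51}{4} = \frac{69}{4}$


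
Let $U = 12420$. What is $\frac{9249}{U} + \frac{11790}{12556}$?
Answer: $\frac{21880187}{12995460} \approx 1.6837$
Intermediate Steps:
$\frac{9249}{U} + \frac{11790}{12556} = \frac{9249}{12420} + \frac{11790}{12556} = 9249 \cdot \frac{1}{12420} + 11790 \cdot \frac{1}{12556} = \frac{3083}{4140} + \frac{5895}{6278} = \frac{21880187}{12995460}$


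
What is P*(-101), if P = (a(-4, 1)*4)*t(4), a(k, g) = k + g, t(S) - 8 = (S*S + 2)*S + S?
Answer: 101808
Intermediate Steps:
t(S) = 8 + S + S*(2 + S²) (t(S) = 8 + ((S*S + 2)*S + S) = 8 + ((S² + 2)*S + S) = 8 + ((2 + S²)*S + S) = 8 + (S*(2 + S²) + S) = 8 + (S + S*(2 + S²)) = 8 + S + S*(2 + S²))
a(k, g) = g + k
P = -1008 (P = ((1 - 4)*4)*(8 + 4³ + 3*4) = (-3*4)*(8 + 64 + 12) = -12*84 = -1008)
P*(-101) = -1008*(-101) = 101808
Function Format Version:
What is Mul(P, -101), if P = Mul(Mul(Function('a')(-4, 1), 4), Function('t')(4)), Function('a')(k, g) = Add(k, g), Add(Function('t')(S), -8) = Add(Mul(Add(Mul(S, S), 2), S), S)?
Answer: 101808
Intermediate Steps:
Function('t')(S) = Add(8, S, Mul(S, Add(2, Pow(S, 2)))) (Function('t')(S) = Add(8, Add(Mul(Add(Mul(S, S), 2), S), S)) = Add(8, Add(Mul(Add(Pow(S, 2), 2), S), S)) = Add(8, Add(Mul(Add(2, Pow(S, 2)), S), S)) = Add(8, Add(Mul(S, Add(2, Pow(S, 2))), S)) = Add(8, Add(S, Mul(S, Add(2, Pow(S, 2))))) = Add(8, S, Mul(S, Add(2, Pow(S, 2)))))
Function('a')(k, g) = Add(g, k)
P = -1008 (P = Mul(Mul(Add(1, -4), 4), Add(8, Pow(4, 3), Mul(3, 4))) = Mul(Mul(-3, 4), Add(8, 64, 12)) = Mul(-12, 84) = -1008)
Mul(P, -101) = Mul(-1008, -101) = 101808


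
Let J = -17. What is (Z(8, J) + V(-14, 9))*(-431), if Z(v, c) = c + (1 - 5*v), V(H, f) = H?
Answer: 30170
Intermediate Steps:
Z(v, c) = 1 + c - 5*v
(Z(8, J) + V(-14, 9))*(-431) = ((1 - 17 - 5*8) - 14)*(-431) = ((1 - 17 - 40) - 14)*(-431) = (-56 - 14)*(-431) = -70*(-431) = 30170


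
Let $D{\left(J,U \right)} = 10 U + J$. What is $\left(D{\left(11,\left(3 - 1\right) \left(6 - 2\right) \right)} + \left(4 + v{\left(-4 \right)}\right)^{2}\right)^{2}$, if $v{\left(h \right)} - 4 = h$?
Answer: $11449$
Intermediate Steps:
$v{\left(h \right)} = 4 + h$
$D{\left(J,U \right)} = J + 10 U$
$\left(D{\left(11,\left(3 - 1\right) \left(6 - 2\right) \right)} + \left(4 + v{\left(-4 \right)}\right)^{2}\right)^{2} = \left(\left(11 + 10 \left(3 - 1\right) \left(6 - 2\right)\right) + \left(4 + \left(4 - 4\right)\right)^{2}\right)^{2} = \left(\left(11 + 10 \cdot 2 \cdot 4\right) + \left(4 + 0\right)^{2}\right)^{2} = \left(\left(11 + 10 \cdot 8\right) + 4^{2}\right)^{2} = \left(\left(11 + 80\right) + 16\right)^{2} = \left(91 + 16\right)^{2} = 107^{2} = 11449$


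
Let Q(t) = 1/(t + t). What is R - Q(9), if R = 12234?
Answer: 220211/18 ≈ 12234.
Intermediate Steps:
Q(t) = 1/(2*t)
R - Q(9) = 12234 - 1/(2*9) = 12234 - 1*1/18 = 12234 - 1/18 = 220211/18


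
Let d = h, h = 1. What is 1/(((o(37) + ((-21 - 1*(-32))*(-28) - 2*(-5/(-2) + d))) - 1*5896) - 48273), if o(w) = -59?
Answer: -1/54543 ≈ -1.8334e-5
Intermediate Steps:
d = 1
1/(((o(37) + ((-21 - 1*(-32))*(-28) - 2*(-5/(-2) + d))) - 1*5896) - 48273) = 1/(((-59 + ((-21 - 1*(-32))*(-28) - 2*(-5/(-2) + 1))) - 1*5896) - 48273) = 1/(((-59 + ((-21 + 32)*(-28) - 2*(-5*(-½) + 1))) - 5896) - 48273) = 1/(((-59 + (11*(-28) - 2*(5/2 + 1))) - 5896) - 48273) = 1/(((-59 + (-308 - 2*7/2)) - 5896) - 48273) = 1/(((-59 + (-308 - 7)) - 5896) - 48273) = 1/(((-59 - 315) - 5896) - 48273) = 1/((-374 - 5896) - 48273) = 1/(-6270 - 48273) = 1/(-54543) = -1/54543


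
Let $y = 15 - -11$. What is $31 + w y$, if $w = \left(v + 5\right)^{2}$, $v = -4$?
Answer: $57$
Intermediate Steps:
$y = 26$ ($y = 15 + 11 = 26$)
$w = 1$ ($w = \left(-4 + 5\right)^{2} = 1^{2} = 1$)
$31 + w y = 31 + 1 \cdot 26 = 31 + 26 = 57$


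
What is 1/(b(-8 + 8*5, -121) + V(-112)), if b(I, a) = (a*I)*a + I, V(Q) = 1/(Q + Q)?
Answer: 224/104953855 ≈ 2.1343e-6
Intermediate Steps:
V(Q) = 1/(2*Q)
b(I, a) = I + I*a**2 (b(I, a) = (I*a)*a + I = I*a**2 + I = I + I*a**2)
1/(b(-8 + 8*5, -121) + V(-112)) = 1/((-8 + 8*5)*(1 + (-121)**2) + (1/2)/(-112)) = 1/((-8 + 40)*(1 + 14641) + (1/2)*(-1/112)) = 1/(32*14642 - 1/224) = 1/(468544 - 1/224) = 1/(104953855/224) = 224/104953855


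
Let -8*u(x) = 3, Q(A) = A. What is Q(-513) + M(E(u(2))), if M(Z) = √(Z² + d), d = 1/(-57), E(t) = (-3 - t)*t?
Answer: -513 + √12661809/3648 ≈ -512.02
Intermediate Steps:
u(x) = -3/8 (u(x) = -⅛*3 = -3/8)
E(t) = t*(-3 - t)
d = -1/57 ≈ -0.017544
M(Z) = √(-1/57 + Z²) (M(Z) = √(Z² - 1/57) = √(-1/57 + Z²))
Q(-513) + M(E(u(2))) = -513 + √(-57 + 3249*(-1*(-3/8)*(3 - 3/8))²)/57 = -513 + √(-57 + 3249*(-1*(-3/8)*21/8)²)/57 = -513 + √(-57 + 3249*(63/64)²)/57 = -513 + √(-57 + 3249*(3969/4096))/57 = -513 + √(-57 + 12895281/4096)/57 = -513 + √(12661809/4096)/57 = -513 + (√12661809/64)/57 = -513 + √12661809/3648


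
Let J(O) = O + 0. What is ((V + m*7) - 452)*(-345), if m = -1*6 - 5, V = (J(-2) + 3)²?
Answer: 182160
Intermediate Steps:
J(O) = O
V = 1 (V = (-2 + 3)² = 1² = 1)
m = -11 (m = -6 - 5 = -11)
((V + m*7) - 452)*(-345) = ((1 - 11*7) - 452)*(-345) = ((1 - 77) - 452)*(-345) = (-76 - 452)*(-345) = -528*(-345) = 182160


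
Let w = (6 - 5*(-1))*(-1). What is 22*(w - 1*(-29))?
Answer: 396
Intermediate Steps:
w = -11 (w = (6 + 5)*(-1) = 11*(-1) = -11)
22*(w - 1*(-29)) = 22*(-11 - 1*(-29)) = 22*(-11 + 29) = 22*18 = 396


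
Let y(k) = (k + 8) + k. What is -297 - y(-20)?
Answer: -265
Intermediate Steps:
y(k) = 8 + 2*k (y(k) = (8 + k) + k = 8 + 2*k)
-297 - y(-20) = -297 - (8 + 2*(-20)) = -297 - (8 - 40) = -297 - 1*(-32) = -297 + 32 = -265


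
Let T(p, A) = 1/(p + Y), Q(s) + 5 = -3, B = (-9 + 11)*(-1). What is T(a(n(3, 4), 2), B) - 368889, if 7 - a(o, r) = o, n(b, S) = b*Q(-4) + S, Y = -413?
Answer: -142391155/386 ≈ -3.6889e+5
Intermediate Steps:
B = -2 (B = 2*(-1) = -2)
Q(s) = -8 (Q(s) = -5 - 3 = -8)
n(b, S) = S - 8*b (n(b, S) = b*(-8) + S = -8*b + S = S - 8*b)
a(o, r) = 7 - o
T(p, A) = 1/(-413 + p) (T(p, A) = 1/(p - 413) = 1/(-413 + p))
T(a(n(3, 4), 2), B) - 368889 = 1/(-413 + (7 - (4 - 8*3))) - 368889 = 1/(-413 + (7 - (4 - 24))) - 368889 = 1/(-413 + (7 - 1*(-20))) - 368889 = 1/(-413 + (7 + 20)) - 368889 = 1/(-413 + 27) - 368889 = 1/(-386) - 368889 = -1/386 - 368889 = -142391155/386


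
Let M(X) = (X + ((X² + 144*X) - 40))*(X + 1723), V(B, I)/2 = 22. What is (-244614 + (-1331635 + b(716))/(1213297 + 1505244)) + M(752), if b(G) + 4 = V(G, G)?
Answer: 4537660282673631/2718541 ≈ 1.6692e+9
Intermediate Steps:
V(B, I) = 44 (V(B, I) = 2*22 = 44)
b(G) = 40 (b(G) = -4 + 44 = 40)
M(X) = (1723 + X)*(-40 + X² + 145*X) (M(X) = (X + (-40 + X² + 144*X))*(1723 + X) = (-40 + X² + 145*X)*(1723 + X) = (1723 + X)*(-40 + X² + 145*X))
(-244614 + (-1331635 + b(716))/(1213297 + 1505244)) + M(752) = (-244614 + (-1331635 + 40)/(1213297 + 1505244)) + (-68920 + 752³ + 1868*752² + 249795*752) = (-244614 - 1331595/2718541) + (-68920 + 425259008 + 1868*565504 + 187845840) = (-244614 - 1331595*1/2718541) + (-68920 + 425259008 + 1056361472 + 187845840) = (-244614 - 1331595/2718541) + 1669397400 = -664994519769/2718541 + 1669397400 = 4537660282673631/2718541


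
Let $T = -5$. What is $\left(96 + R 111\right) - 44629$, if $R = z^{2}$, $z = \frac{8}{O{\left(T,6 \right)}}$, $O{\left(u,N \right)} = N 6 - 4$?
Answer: $- \frac{712417}{16} \approx -44526.0$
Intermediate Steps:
$O{\left(u,N \right)} = -4 + 6 N$ ($O{\left(u,N \right)} = 6 N - 4 = -4 + 6 N$)
$z = \frac{1}{4}$ ($z = \frac{8}{-4 + 6 \cdot 6} = \frac{8}{-4 + 36} = \frac{8}{32} = 8 \cdot \frac{1}{32} = \frac{1}{4} \approx 0.25$)
$R = \frac{1}{16}$ ($R = \left(\frac{1}{4}\right)^{2} = \frac{1}{16} \approx 0.0625$)
$\left(96 + R 111\right) - 44629 = \left(96 + \frac{1}{16} \cdot 111\right) - 44629 = \left(96 + \frac{111}{16}\right) - 44629 = \frac{1647}{16} - 44629 = - \frac{712417}{16}$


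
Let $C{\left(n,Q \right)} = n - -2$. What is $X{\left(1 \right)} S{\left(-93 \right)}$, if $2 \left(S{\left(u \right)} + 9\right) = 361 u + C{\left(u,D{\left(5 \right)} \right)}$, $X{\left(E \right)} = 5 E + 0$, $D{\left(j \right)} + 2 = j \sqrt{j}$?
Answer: $-84205$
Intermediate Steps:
$D{\left(j \right)} = -2 + j^{\frac{3}{2}}$ ($D{\left(j \right)} = -2 + j \sqrt{j} = -2 + j^{\frac{3}{2}}$)
$X{\left(E \right)} = 5 E$
$C{\left(n,Q \right)} = 2 + n$ ($C{\left(n,Q \right)} = n + 2 = 2 + n$)
$S{\left(u \right)} = -8 + 181 u$ ($S{\left(u \right)} = -9 + \frac{361 u + \left(2 + u\right)}{2} = -9 + \frac{2 + 362 u}{2} = -9 + \left(1 + 181 u\right) = -8 + 181 u$)
$X{\left(1 \right)} S{\left(-93 \right)} = 5 \cdot 1 \left(-8 + 181 \left(-93\right)\right) = 5 \left(-8 - 16833\right) = 5 \left(-16841\right) = -84205$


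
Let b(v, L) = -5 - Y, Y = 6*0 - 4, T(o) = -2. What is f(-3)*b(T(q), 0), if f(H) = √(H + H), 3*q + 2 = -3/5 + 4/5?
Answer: -I*√6 ≈ -2.4495*I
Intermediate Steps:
q = -⅗ (q = -⅔ + (-3/5 + 4/5)/3 = -⅔ + (-3*⅕ + 4*(⅕))/3 = -⅔ + (-⅗ + ⅘)/3 = -⅔ + (⅓)*(⅕) = -⅔ + 1/15 = -⅗ ≈ -0.60000)
Y = -4 (Y = 0 - 4 = -4)
b(v, L) = -1 (b(v, L) = -5 - 1*(-4) = -5 + 4 = -1)
f(H) = √2*√H (f(H) = √(2*H) = √2*√H)
f(-3)*b(T(q), 0) = (√2*√(-3))*(-1) = (√2*(I*√3))*(-1) = (I*√6)*(-1) = -I*√6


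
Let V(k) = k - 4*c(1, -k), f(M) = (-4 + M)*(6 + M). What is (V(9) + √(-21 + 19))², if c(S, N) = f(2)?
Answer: (73 + I*√2)² ≈ 5327.0 + 206.48*I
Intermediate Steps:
c(S, N) = -16 (c(S, N) = -24 + 2² + 2*2 = -24 + 4 + 4 = -16)
V(k) = 64 + k (V(k) = k - 4*(-16) = k + 64 = 64 + k)
(V(9) + √(-21 + 19))² = ((64 + 9) + √(-21 + 19))² = (73 + √(-2))² = (73 + I*√2)²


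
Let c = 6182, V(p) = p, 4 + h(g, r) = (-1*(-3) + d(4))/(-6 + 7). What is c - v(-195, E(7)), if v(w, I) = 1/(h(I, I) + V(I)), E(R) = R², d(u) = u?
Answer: 321463/52 ≈ 6182.0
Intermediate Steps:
h(g, r) = 3 (h(g, r) = -4 + (-1*(-3) + 4)/(-6 + 7) = -4 + (3 + 4)/1 = -4 + 7*1 = -4 + 7 = 3)
v(w, I) = 1/(3 + I)
c - v(-195, E(7)) = 6182 - 1/(3 + 7²) = 6182 - 1/(3 + 49) = 6182 - 1/52 = 321463/52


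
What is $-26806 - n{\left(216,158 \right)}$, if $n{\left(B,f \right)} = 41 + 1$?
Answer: $-26848$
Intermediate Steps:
$n{\left(B,f \right)} = 42$
$-26806 - n{\left(216,158 \right)} = -26806 - 42 = -26848$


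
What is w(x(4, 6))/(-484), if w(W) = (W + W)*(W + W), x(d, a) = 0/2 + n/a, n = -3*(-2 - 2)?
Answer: -4/121 ≈ -0.033058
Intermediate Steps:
n = 12 (n = -3*(-4) = 12)
x(d, a) = 12/a (x(d, a) = 0/2 + 12/a = 0*(½) + 12/a = 0 + 12/a = 12/a)
w(W) = 4*W² (w(W) = (2*W)*(2*W) = 4*W²)
w(x(4, 6))/(-484) = (4*(12/6)²)/(-484) = (4*(12*(⅙))²)*(-1/484) = (4*2²)*(-1/484) = (4*4)*(-1/484) = 16*(-1/484) = -4/121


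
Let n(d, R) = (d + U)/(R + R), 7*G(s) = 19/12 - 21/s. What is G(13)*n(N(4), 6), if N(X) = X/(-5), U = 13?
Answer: -61/13104 ≈ -0.0046551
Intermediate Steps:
N(X) = -X/5 (N(X) = X*(-⅕) = -X/5)
G(s) = 19/84 - 3/s (G(s) = (19/12 - 21/s)/7 = 19/84 - 3/s)
n(d, R) = (13 + d)/(2*R) (n(d, R) = (d + 13)/(R + R) = (13 + d)/((2*R)) = (13 + d)*(1/(2*R)) = (13 + d)/(2*R))
G(13)*n(N(4), 6) = (19/84 - 3/13)*((½)*(13 - ⅕*4)/6) = (19/84 - 3*1/13)*((½)*(⅙)*(13 - ⅘)) = (19/84 - 3/13)*((½)*(⅙)*(61/5)) = -5/1092*61/60 = -61/13104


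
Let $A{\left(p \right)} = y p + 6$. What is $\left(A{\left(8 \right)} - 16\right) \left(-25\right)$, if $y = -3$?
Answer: $850$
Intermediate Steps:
$A{\left(p \right)} = 6 - 3 p$ ($A{\left(p \right)} = - 3 p + 6 = 6 - 3 p$)
$\left(A{\left(8 \right)} - 16\right) \left(-25\right) = \left(\left(6 - 24\right) - 16\right) \left(-25\right) = \left(-18 - 16\right) \left(-25\right) = \left(-34\right) \left(-25\right) = 850$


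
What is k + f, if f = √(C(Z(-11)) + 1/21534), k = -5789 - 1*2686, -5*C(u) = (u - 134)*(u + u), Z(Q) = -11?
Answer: -8475 + I*√295848971994/21534 ≈ -8475.0 + 25.259*I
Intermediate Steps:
C(u) = -2*u*(-134 + u)/5 (C(u) = -(u - 134)*(u + u)/5 = -(-134 + u)*2*u/5 = -2*u*(-134 + u)/5)
k = -8475 (k = -5789 - 2686 = -8475)
f = I*√295848971994/21534 (f = √((⅖)*(-11)*(134 - 1*(-11)) + 1/21534) = √((⅖)*(-11)*(134 + 11) + 1/21534) = √((⅖)*(-11)*145 + 1/21534) = √(-638 + 1/21534) = √(-13738691/21534) = I*√295848971994/21534 ≈ 25.259*I)
k + f = -8475 + I*√295848971994/21534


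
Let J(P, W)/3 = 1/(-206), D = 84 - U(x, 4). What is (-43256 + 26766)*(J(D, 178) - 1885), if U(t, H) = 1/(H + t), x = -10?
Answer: 3201640685/103 ≈ 3.1084e+7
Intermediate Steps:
D = 505/6 (D = 84 - 1/(4 - 10) = 84 - 1/(-6) = 84 - 1*(-⅙) = 84 + ⅙ = 505/6 ≈ 84.167)
J(P, W) = -3/206 (J(P, W) = 3/(-206) = 3*(-1/206) = -3/206)
(-43256 + 26766)*(J(D, 178) - 1885) = (-43256 + 26766)*(-3/206 - 1885) = -16490*(-388313/206) = 3201640685/103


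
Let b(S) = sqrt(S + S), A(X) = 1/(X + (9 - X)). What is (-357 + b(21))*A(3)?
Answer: -119/3 + sqrt(42)/9 ≈ -38.947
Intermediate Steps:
A(X) = 1/9
b(S) = sqrt(2)*sqrt(S) (b(S) = sqrt(2*S) = sqrt(2)*sqrt(S))
(-357 + b(21))*A(3) = (-357 + sqrt(2)*sqrt(21))*(1/9) = (-357 + sqrt(42))*(1/9) = -119/3 + sqrt(42)/9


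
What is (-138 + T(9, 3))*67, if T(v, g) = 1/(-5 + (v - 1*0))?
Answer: -36917/4 ≈ -9229.3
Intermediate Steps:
T(v, g) = 1/(-5 + v) (T(v, g) = 1/(-5 + (v + 0)) = 1/(-5 + v))
(-138 + T(9, 3))*67 = (-138 + 1/(-5 + 9))*67 = (-138 + 1/4)*67 = -551/4*67 = -36917/4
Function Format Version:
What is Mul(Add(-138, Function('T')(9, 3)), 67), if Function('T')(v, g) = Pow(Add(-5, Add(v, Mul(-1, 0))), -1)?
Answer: Rational(-36917, 4) ≈ -9229.3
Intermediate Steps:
Function('T')(v, g) = Pow(Add(-5, v), -1) (Function('T')(v, g) = Pow(Add(-5, Add(v, 0)), -1) = Pow(Add(-5, v), -1))
Mul(Add(-138, Function('T')(9, 3)), 67) = Mul(Add(-138, Pow(Add(-5, 9), -1)), 67) = Mul(Add(-138, Pow(4, -1)), 67) = Mul(Add(-138, Rational(1, 4)), 67) = Mul(Rational(-551, 4), 67) = Rational(-36917, 4)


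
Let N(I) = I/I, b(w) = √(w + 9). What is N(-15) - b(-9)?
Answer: 1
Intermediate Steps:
b(w) = √(9 + w)
N(I) = 1
N(-15) - b(-9) = 1 - √(9 - 9) = 1 - √0 = 1 - 1*0 = 1 + 0 = 1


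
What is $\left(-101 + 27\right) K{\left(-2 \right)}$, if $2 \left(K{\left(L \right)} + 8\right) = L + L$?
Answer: $740$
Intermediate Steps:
$K{\left(L \right)} = -8 + L$ ($K{\left(L \right)} = -8 + \frac{L + L}{2} = -8 + \frac{2 L}{2} = -8 + L$)
$\left(-101 + 27\right) K{\left(-2 \right)} = \left(-101 + 27\right) \left(-8 - 2\right) = \left(-74\right) \left(-10\right) = 740$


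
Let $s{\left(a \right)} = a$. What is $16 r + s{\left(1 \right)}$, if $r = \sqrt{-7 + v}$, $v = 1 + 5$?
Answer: $1 + 16 i \approx 1.0 + 16.0 i$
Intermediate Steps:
$v = 6$
$r = i$ ($r = \sqrt{-7 + 6} = \sqrt{-1} = i \approx 1.0 i$)
$16 r + s{\left(1 \right)} = 16 i + 1 = 1 + 16 i$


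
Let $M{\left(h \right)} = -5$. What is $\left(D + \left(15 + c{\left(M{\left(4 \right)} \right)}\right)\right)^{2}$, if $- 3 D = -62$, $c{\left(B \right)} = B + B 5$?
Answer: $\frac{289}{9} \approx 32.111$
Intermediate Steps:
$c{\left(B \right)} = 6 B$ ($c{\left(B \right)} = B + 5 B = 6 B$)
$D = \frac{62}{3}$ ($D = \left(- \frac{1}{3}\right) \left(-62\right) = \frac{62}{3} \approx 20.667$)
$\left(D + \left(15 + c{\left(M{\left(4 \right)} \right)}\right)\right)^{2} = \left(\frac{62}{3} + \left(15 + 6 \left(-5\right)\right)\right)^{2} = \left(\frac{62}{3} + \left(15 - 30\right)\right)^{2} = \left(\frac{62}{3} - 15\right)^{2} = \left(\frac{17}{3}\right)^{2} = \frac{289}{9}$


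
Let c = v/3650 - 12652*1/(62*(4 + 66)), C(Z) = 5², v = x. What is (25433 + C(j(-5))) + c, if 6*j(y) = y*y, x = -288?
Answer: 10080818707/396025 ≈ 25455.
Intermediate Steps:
j(y) = y²/6 (j(y) = (y*y)/6 = y²/6)
v = -288
C(Z) = 25
c = -1185743/396025 (c = -288/3650 - 12652*1/(62*(4 + 66)) = -288*1/3650 - 12652/(62*70) = -144/1825 - 12652/4340 = -144/1825 - 12652*1/4340 = -144/1825 - 3163/1085 = -1185743/396025 ≈ -2.9941)
(25433 + C(j(-5))) + c = (25433 + 25) - 1185743/396025 = 25458 - 1185743/396025 = 10080818707/396025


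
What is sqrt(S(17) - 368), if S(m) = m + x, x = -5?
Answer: 2*I*sqrt(89) ≈ 18.868*I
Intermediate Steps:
S(m) = -5 + m (S(m) = m - 5 = -5 + m)
sqrt(S(17) - 368) = sqrt((-5 + 17) - 368) = sqrt(12 - 368) = sqrt(-356) = 2*I*sqrt(89)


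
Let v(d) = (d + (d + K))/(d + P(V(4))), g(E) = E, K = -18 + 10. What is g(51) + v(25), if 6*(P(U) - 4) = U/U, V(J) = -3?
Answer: 1311/25 ≈ 52.440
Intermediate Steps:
P(U) = 25/6 (P(U) = 4 + (U/U)/6 = 4 + (1/6)*1 = 4 + 1/6 = 25/6)
K = -8
v(d) = (-8 + 2*d)/(25/6 + d) (v(d) = (d + (d - 8))/(d + 25/6) = (d + (-8 + d))/(25/6 + d) = (-8 + 2*d)/(25/6 + d))
g(51) + v(25) = 51 + 12*(-4 + 25)/(25 + 6*25) = 51 + 12*21/(25 + 150) = 51 + 12*21/175 = 51 + 12*(1/175)*21 = 51 + 36/25 = 1311/25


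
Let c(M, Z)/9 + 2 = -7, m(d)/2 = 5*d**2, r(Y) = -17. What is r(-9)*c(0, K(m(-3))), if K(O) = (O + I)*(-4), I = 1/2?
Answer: 1377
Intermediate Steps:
m(d) = 10*d**2 (m(d) = 2*(5*d**2) = 10*d**2)
I = 1/2 ≈ 0.50000
K(O) = -2 - 4*O (K(O) = (O + 1/2)*(-4) = (1/2 + O)*(-4) = -2 - 4*O)
c(M, Z) = -81 (c(M, Z) = -18 + 9*(-7) = -18 - 63 = -81)
r(-9)*c(0, K(m(-3))) = -17*(-81) = 1377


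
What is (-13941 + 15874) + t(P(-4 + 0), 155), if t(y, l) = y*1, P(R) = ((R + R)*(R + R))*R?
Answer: 1677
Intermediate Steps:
P(R) = 4*R**3 (P(R) = ((2*R)*(2*R))*R = (4*R**2)*R = 4*R**3)
t(y, l) = y
(-13941 + 15874) + t(P(-4 + 0), 155) = (-13941 + 15874) + 4*(-4 + 0)**3 = 1933 + 4*(-4)**3 = 1933 + 4*(-64) = 1933 - 256 = 1677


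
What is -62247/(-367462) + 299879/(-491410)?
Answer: -63582539/144228835 ≈ -0.44085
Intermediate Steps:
-62247/(-367462) + 299879/(-491410) = -62247*(-1/367462) + 299879*(-1/491410) = 62247/367462 - 299879/491410 = -63582539/144228835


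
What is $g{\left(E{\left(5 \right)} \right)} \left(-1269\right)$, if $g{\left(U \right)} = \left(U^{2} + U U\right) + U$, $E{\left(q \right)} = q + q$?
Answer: $-266490$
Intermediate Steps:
$E{\left(q \right)} = 2 q$
$g{\left(U \right)} = U + 2 U^{2}$ ($g{\left(U \right)} = \left(U^{2} + U^{2}\right) + U = 2 U^{2} + U = U + 2 U^{2}$)
$g{\left(E{\left(5 \right)} \right)} \left(-1269\right) = 2 \cdot 5 \left(1 + 2 \cdot 2 \cdot 5\right) \left(-1269\right) = 10 \left(1 + 2 \cdot 10\right) \left(-1269\right) = 10 \left(1 + 20\right) \left(-1269\right) = 10 \cdot 21 \left(-1269\right) = 210 \left(-1269\right) = -266490$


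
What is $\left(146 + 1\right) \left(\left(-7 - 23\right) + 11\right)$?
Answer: $-2793$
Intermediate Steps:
$\left(146 + 1\right) \left(\left(-7 - 23\right) + 11\right) = 147 \left(-30 + 11\right) = 147 \left(-19\right) = -2793$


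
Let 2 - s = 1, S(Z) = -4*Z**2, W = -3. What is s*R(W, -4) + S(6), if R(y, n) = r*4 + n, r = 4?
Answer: -132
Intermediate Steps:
s = 1 (s = 2 - 1*1 = 2 - 1 = 1)
R(y, n) = 16 + n (R(y, n) = 4*4 + n = 16 + n)
s*R(W, -4) + S(6) = 1*(16 - 4) - 4*6**2 = 1*12 - 4*36 = 12 - 144 = -132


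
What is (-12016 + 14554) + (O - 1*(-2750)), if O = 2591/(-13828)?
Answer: 73119873/13828 ≈ 5287.8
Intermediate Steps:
O = -2591/13828 (O = 2591*(-1/13828) = -2591/13828 ≈ -0.18737)
(-12016 + 14554) + (O - 1*(-2750)) = (-12016 + 14554) + (-2591/13828 - 1*(-2750)) = 2538 + (-2591/13828 + 2750) = 2538 + 38024409/13828 = 73119873/13828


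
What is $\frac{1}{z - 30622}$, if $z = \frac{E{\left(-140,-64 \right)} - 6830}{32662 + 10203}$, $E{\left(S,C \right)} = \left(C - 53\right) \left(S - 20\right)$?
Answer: $- \frac{8573}{262520028} \approx -3.2657 \cdot 10^{-5}$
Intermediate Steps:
$E{\left(S,C \right)} = \left(-53 + C\right) \left(-20 + S\right)$
$z = \frac{2378}{8573}$ ($z = \frac{\left(1060 - -7420 - -1280 - -8960\right) - 6830}{32662 + 10203} = \frac{\left(1060 + 7420 + 1280 + 8960\right) - 6830}{42865} = \left(18720 - 6830\right) \frac{1}{42865} = 11890 \cdot \frac{1}{42865} = \frac{2378}{8573} \approx 0.27738$)
$\frac{1}{z - 30622} = \frac{1}{\frac{2378}{8573} - 30622} = \frac{1}{- \frac{262520028}{8573}} = - \frac{8573}{262520028}$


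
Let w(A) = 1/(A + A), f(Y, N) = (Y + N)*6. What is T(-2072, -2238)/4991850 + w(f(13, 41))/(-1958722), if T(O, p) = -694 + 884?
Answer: 2679476231/70399054193040 ≈ 3.8061e-5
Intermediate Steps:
f(Y, N) = 6*N + 6*Y (f(Y, N) = (N + Y)*6 = 6*N + 6*Y)
T(O, p) = 190
w(A) = 1/(2*A)
T(-2072, -2238)/4991850 + w(f(13, 41))/(-1958722) = 190/4991850 + (1/(2*(6*41 + 6*13)))/(-1958722) = 190*(1/4991850) + (1/(2*(246 + 78)))*(-1/1958722) = 19/499185 + ((½)/324)*(-1/1958722) = 19/499185 + ((½)*(1/324))*(-1/1958722) = 19/499185 + (1/648)*(-1/1958722) = 19/499185 - 1/1269251856 = 2679476231/70399054193040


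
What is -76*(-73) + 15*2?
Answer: 5578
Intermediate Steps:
-76*(-73) + 15*2 = 5548 + 30 = 5578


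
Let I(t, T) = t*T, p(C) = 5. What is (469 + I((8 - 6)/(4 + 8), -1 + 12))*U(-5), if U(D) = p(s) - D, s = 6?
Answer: 14125/3 ≈ 4708.3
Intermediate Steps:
U(D) = 5 - D
I(t, T) = T*t
(469 + I((8 - 6)/(4 + 8), -1 + 12))*U(-5) = (469 + (-1 + 12)*((8 - 6)/(4 + 8)))*(5 - 1*(-5)) = (469 + 11*(2/12))*(5 + 5) = (469 + 11*(2*(1/12)))*10 = (469 + 11*(⅙))*10 = (469 + 11/6)*10 = (2825/6)*10 = 14125/3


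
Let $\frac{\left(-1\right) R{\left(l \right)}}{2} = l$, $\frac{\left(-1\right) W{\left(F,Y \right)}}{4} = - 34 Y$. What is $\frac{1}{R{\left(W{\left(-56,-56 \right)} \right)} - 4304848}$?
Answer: $- \frac{1}{4289616} \approx -2.3312 \cdot 10^{-7}$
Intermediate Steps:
$W{\left(F,Y \right)} = 136 Y$ ($W{\left(F,Y \right)} = - 4 \left(- 34 Y\right) = 136 Y$)
$R{\left(l \right)} = - 2 l$
$\frac{1}{R{\left(W{\left(-56,-56 \right)} \right)} - 4304848} = \frac{1}{- 2 \cdot 136 \left(-56\right) - 4304848} = \frac{1}{\left(-2\right) \left(-7616\right) - 4304848} = \frac{1}{15232 - 4304848} = \frac{1}{-4289616} = - \frac{1}{4289616}$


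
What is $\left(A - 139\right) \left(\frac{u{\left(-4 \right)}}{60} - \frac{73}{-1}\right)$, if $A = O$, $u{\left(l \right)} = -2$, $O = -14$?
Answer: $- \frac{111639}{10} \approx -11164.0$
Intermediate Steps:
$A = -14$
$\left(A - 139\right) \left(\frac{u{\left(-4 \right)}}{60} - \frac{73}{-1}\right) = \left(-14 - 139\right) \left(- \frac{2}{60} - \frac{73}{-1}\right) = - 153 \left(\left(-2\right) \frac{1}{60} - -73\right) = - 153 \left(- \frac{1}{30} + 73\right) = \left(-153\right) \frac{2189}{30} = - \frac{111639}{10}$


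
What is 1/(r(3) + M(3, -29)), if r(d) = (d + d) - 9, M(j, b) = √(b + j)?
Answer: -3/35 - I*√26/35 ≈ -0.085714 - 0.14569*I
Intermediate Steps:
r(d) = -9 + 2*d (r(d) = 2*d - 9 = -9 + 2*d)
1/(r(3) + M(3, -29)) = 1/((-9 + 2*3) + √(-29 + 3)) = 1/((-9 + 6) + √(-26)) = 1/(-3 + I*√26)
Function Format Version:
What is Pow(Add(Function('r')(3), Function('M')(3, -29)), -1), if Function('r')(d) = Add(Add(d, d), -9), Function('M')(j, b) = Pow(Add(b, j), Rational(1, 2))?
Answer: Add(Rational(-3, 35), Mul(Rational(-1, 35), I, Pow(26, Rational(1, 2)))) ≈ Add(-0.085714, Mul(-0.14569, I))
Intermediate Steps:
Function('r')(d) = Add(-9, Mul(2, d)) (Function('r')(d) = Add(Mul(2, d), -9) = Add(-9, Mul(2, d)))
Pow(Add(Function('r')(3), Function('M')(3, -29)), -1) = Pow(Add(Add(-9, Mul(2, 3)), Pow(Add(-29, 3), Rational(1, 2))), -1) = Pow(Add(Add(-9, 6), Pow(-26, Rational(1, 2))), -1) = Pow(Add(-3, Mul(I, Pow(26, Rational(1, 2)))), -1)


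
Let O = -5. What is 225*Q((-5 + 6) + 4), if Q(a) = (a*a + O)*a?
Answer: 22500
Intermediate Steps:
Q(a) = a*(-5 + a**2) (Q(a) = (a*a - 5)*a = (a**2 - 5)*a = (-5 + a**2)*a = a*(-5 + a**2))
225*Q((-5 + 6) + 4) = 225*(((-5 + 6) + 4)*(-5 + ((-5 + 6) + 4)**2)) = 225*((1 + 4)*(-5 + (1 + 4)**2)) = 225*(5*(-5 + 5**2)) = 225*(5*(-5 + 25)) = 225*(5*20) = 225*100 = 22500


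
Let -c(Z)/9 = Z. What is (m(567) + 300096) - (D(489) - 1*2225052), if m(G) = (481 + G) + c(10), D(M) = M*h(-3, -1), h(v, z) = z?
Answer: 2526595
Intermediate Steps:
c(Z) = -9*Z
D(M) = -M (D(M) = M*(-1) = -M)
m(G) = 391 + G (m(G) = (481 + G) - 9*10 = (481 + G) - 90 = 391 + G)
(m(567) + 300096) - (D(489) - 1*2225052) = ((391 + 567) + 300096) - (-1*489 - 1*2225052) = (958 + 300096) - (-489 - 2225052) = 301054 - 1*(-2225541) = 301054 + 2225541 = 2526595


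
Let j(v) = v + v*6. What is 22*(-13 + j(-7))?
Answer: -1364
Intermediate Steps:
j(v) = 7*v (j(v) = v + 6*v = 7*v)
22*(-13 + j(-7)) = 22*(-13 + 7*(-7)) = 22*(-13 - 49) = 22*(-62) = -1364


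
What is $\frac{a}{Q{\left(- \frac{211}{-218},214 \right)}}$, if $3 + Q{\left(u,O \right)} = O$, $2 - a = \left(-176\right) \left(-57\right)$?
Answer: $- \frac{10030}{211} \approx -47.536$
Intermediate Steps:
$a = -10030$ ($a = 2 - \left(-176\right) \left(-57\right) = 2 - 10032 = -10030$)
$Q{\left(u,O \right)} = -3 + O$
$\frac{a}{Q{\left(- \frac{211}{-218},214 \right)}} = - \frac{10030}{-3 + 214} = - \frac{10030}{211}$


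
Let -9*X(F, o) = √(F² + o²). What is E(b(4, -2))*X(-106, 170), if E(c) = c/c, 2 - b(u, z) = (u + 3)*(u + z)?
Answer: -2*√10034/9 ≈ -22.260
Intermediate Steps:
b(u, z) = 2 - (3 + u)*(u + z) (b(u, z) = 2 - (u + 3)*(u + z) = 2 - (3 + u)*(u + z))
X(F, o) = -√(F² + o²)/9
E(c) = 1
E(b(4, -2))*X(-106, 170) = 1*(-√((-106)² + 170²)/9) = 1*(-√(11236 + 28900)/9) = 1*(-2*√10034/9) = -2*√10034/9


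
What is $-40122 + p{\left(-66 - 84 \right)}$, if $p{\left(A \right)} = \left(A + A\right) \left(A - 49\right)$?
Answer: $19578$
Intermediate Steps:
$p{\left(A \right)} = 2 A \left(-49 + A\right)$
$-40122 + p{\left(-66 - 84 \right)} = -40122 + 2 \left(-66 - 84\right) \left(-49 - 150\right) = -40122 + 2 \left(-150\right) \left(-49 - 150\right) = -40122 + 2 \left(-150\right) \left(-199\right) = -40122 + 59700 = 19578$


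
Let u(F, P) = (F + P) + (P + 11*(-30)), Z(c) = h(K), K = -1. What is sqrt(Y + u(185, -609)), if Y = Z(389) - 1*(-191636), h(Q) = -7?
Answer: sqrt(190266) ≈ 436.19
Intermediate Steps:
Z(c) = -7
u(F, P) = -330 + F + 2*P (u(F, P) = (F + P) + (P - 330) = (F + P) + (-330 + P) = -330 + F + 2*P)
Y = 191629 (Y = -7 - 1*(-191636) = -7 + 191636 = 191629)
sqrt(Y + u(185, -609)) = sqrt(191629 + (-330 + 185 + 2*(-609))) = sqrt(191629 + (-330 + 185 - 1218)) = sqrt(191629 - 1363) = sqrt(190266)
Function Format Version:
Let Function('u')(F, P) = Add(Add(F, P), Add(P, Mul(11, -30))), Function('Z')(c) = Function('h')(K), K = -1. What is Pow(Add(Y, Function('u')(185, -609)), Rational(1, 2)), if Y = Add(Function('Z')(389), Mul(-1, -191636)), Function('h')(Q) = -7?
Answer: Pow(190266, Rational(1, 2)) ≈ 436.19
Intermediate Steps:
Function('Z')(c) = -7
Function('u')(F, P) = Add(-330, F, Mul(2, P)) (Function('u')(F, P) = Add(Add(F, P), Add(P, -330)) = Add(Add(F, P), Add(-330, P)) = Add(-330, F, Mul(2, P)))
Y = 191629 (Y = Add(-7, Mul(-1, -191636)) = Add(-7, 191636) = 191629)
Pow(Add(Y, Function('u')(185, -609)), Rational(1, 2)) = Pow(Add(191629, Add(-330, 185, Mul(2, -609))), Rational(1, 2)) = Pow(Add(191629, Add(-330, 185, -1218)), Rational(1, 2)) = Pow(Add(191629, -1363), Rational(1, 2)) = Pow(190266, Rational(1, 2))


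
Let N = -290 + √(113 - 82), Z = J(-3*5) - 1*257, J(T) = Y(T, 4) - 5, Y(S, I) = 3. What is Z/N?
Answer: 75110/84069 + 259*√31/84069 ≈ 0.91059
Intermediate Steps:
J(T) = -2 (J(T) = 3 - 5 = -2)
Z = -259 (Z = -2 - 1*257 = -2 - 257 = -259)
N = -290 + √31 ≈ -284.43
Z/N = -259/(-290 + √31)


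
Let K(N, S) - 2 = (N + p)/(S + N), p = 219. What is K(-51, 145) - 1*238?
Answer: -11008/47 ≈ -234.21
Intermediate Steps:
K(N, S) = 2 + (219 + N)/(N + S) (K(N, S) = 2 + (N + 219)/(S + N) = 2 + (219 + N)/(N + S))
K(-51, 145) - 1*238 = (219 + 2*145 + 3*(-51))/(-51 + 145) - 1*238 = (219 + 290 - 153)/94 - 238 = (1/94)*356 - 238 = 178/47 - 238 = -11008/47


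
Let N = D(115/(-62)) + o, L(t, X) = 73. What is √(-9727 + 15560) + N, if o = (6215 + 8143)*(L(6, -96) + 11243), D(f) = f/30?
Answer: 60440747593/372 + √5833 ≈ 1.6248e+8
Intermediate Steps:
D(f) = f/30 (D(f) = f*(1/30) = f/30)
o = 162475128 (o = (6215 + 8143)*(73 + 11243) = 14358*11316 = 162475128)
N = 60440747593/372 (N = (115/(-62))/30 + 162475128 = (115*(-1/62))/30 + 162475128 = (1/30)*(-115/62) + 162475128 = -23/372 + 162475128 = 60440747593/372 ≈ 1.6248e+8)
√(-9727 + 15560) + N = √(-9727 + 15560) + 60440747593/372 = √5833 + 60440747593/372 = 60440747593/372 + √5833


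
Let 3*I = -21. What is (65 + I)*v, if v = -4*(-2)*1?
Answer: 464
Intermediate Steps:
I = -7 (I = (1/3)*(-21) = -7)
v = 8 (v = 8*1 = 8)
(65 + I)*v = (65 - 7)*8 = 58*8 = 464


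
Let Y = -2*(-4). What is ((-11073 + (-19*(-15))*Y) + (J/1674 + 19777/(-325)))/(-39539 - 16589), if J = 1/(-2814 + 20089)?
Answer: 665700879691/4220135786880 ≈ 0.15774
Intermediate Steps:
Y = 8
J = 1/17275 ≈ 5.7887e-5
((-11073 + (-19*(-15))*Y) + (J/1674 + 19777/(-325)))/(-39539 - 16589) = ((-11073 - 19*(-15)*8) + ((1/17275)/1674 + 19777/(-325)))/(-39539 - 16589) = ((-11073 + 285*8) + ((1/17275)*(1/1674) + 19777*(-1/325)))/(-56128) = ((-11073 + 2280) + (1/28918350 - 19777/325))*(-1/56128) = (-8793 - 4575345661/75187710)*(-1/56128) = -665700879691/75187710*(-1/56128) = 665700879691/4220135786880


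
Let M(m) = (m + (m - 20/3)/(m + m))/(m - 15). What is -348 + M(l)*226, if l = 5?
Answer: -13717/30 ≈ -457.23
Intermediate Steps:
M(m) = (m + (-20/3 + m)/(2*m))/(-15 + m) (M(m) = (m + (m - 20*1/3)/((2*m)))/(-15 + m) = (m + (m - 20/3)*(1/(2*m)))/(-15 + m) = (m + (-20/3 + m)*(1/(2*m)))/(-15 + m) = (m + (-20/3 + m)/(2*m))/(-15 + m))
-348 + M(l)*226 = -348 + ((-10/3 + 5**2 + (1/2)*5)/(5*(-15 + 5)))*226 = -348 + ((1/5)*(-10/3 + 25 + 5/2)/(-10))*226 = -348 + ((1/5)*(-1/10)*(145/6))*226 = -348 - 29/60*226 = -348 - 3277/30 = -13717/30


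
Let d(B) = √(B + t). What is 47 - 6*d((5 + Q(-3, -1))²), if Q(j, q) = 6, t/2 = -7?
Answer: 47 - 6*√107 ≈ -15.064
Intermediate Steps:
t = -14 (t = 2*(-7) = -14)
d(B) = √(-14 + B) (d(B) = √(B - 14) = √(-14 + B))
47 - 6*d((5 + Q(-3, -1))²) = 47 - 6*√(-14 + (5 + 6)²) = 47 - 6*√(-14 + 11²) = 47 - 6*√(-14 + 121) = 47 - 6*√107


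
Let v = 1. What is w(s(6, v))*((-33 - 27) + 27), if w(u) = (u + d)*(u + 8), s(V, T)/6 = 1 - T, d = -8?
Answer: 2112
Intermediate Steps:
s(V, T) = 6 - 6*T (s(V, T) = 6*(1 - T) = 6 - 6*T)
w(u) = (-8 + u)*(8 + u) (w(u) = (u - 8)*(u + 8) = (-8 + u)*(8 + u))
w(s(6, v))*((-33 - 27) + 27) = (-64 + (6 - 6*1)²)*((-33 - 27) + 27) = (-64 + (6 - 6)²)*(-60 + 27) = (-64 + 0²)*(-33) = (-64 + 0)*(-33) = -64*(-33) = 2112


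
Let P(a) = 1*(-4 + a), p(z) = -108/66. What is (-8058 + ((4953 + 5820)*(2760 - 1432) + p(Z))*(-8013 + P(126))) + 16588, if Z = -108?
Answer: -1241822089876/11 ≈ -1.1289e+11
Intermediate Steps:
p(z) = -18/11 (p(z) = -108*1/66 = -18/11)
P(a) = -4 + a
(-8058 + ((4953 + 5820)*(2760 - 1432) + p(Z))*(-8013 + P(126))) + 16588 = (-8058 + ((4953 + 5820)*(2760 - 1432) - 18/11)*(-8013 + (-4 + 126))) + 16588 = (-8058 + (10773*1328 - 18/11)*(-8013 + 122)) + 16588 = (-8058 + (14306544 - 18/11)*(-7891)) + 16588 = (-8058 + (157371966/11)*(-7891)) + 16588 = (-8058 - 1241822183706/11) + 16588 = -1241822272344/11 + 16588 = -1241822089876/11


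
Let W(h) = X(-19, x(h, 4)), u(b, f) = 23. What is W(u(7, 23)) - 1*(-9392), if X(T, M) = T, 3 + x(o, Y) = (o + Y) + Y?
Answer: 9373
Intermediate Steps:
x(o, Y) = -3 + o + 2*Y (x(o, Y) = -3 + ((o + Y) + Y) = -3 + ((Y + o) + Y) = -3 + (o + 2*Y) = -3 + o + 2*Y)
W(h) = -19
W(u(7, 23)) - 1*(-9392) = -19 - 1*(-9392) = -19 + 9392 = 9373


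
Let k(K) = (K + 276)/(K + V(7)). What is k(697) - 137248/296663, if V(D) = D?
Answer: 192030507/208850752 ≈ 0.91946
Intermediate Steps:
k(K) = (276 + K)/(7 + K) (k(K) = (K + 276)/(K + 7) = (276 + K)/(7 + K))
k(697) - 137248/296663 = (276 + 697)/(7 + 697) - 137248/296663 = 973/704 - 137248*1/296663 = (1/704)*973 - 137248/296663 = 973/704 - 137248/296663 = 192030507/208850752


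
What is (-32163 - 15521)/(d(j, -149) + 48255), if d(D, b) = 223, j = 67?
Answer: -23842/24239 ≈ -0.98362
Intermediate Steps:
(-32163 - 15521)/(d(j, -149) + 48255) = (-32163 - 15521)/(223 + 48255) = -47684/48478 = -47684*1/48478 = -23842/24239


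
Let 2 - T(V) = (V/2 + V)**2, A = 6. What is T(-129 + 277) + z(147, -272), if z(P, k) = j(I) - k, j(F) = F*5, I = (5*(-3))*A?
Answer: -49460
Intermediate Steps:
I = -90 (I = (5*(-3))*6 = -15*6 = -90)
j(F) = 5*F
T(V) = 2 - 9*V**2/4 (T(V) = 2 - (V/2 + V)**2 = 2 - (3*V/2)**2 = 2 - 9*V**2/4)
z(P, k) = -450 - k (z(P, k) = 5*(-90) - k = -450 - k)
T(-129 + 277) + z(147, -272) = (2 - 9*(-129 + 277)**2/4) + (-450 - 1*(-272)) = (2 - 9/4*148**2) + (-450 + 272) = (2 - 9/4*21904) - 178 = (2 - 49284) - 178 = -49282 - 178 = -49460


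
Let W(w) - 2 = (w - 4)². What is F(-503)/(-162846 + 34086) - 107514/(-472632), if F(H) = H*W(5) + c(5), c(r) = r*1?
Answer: 303215441/1267835340 ≈ 0.23916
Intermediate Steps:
c(r) = r
W(w) = 2 + (-4 + w)² (W(w) = 2 + (w - 4)² = 2 + (-4 + w)²)
F(H) = 5 + 3*H (F(H) = H*(2 + (-4 + 5)²) + 5 = H*(2 + 1²) + 5 = H*(2 + 1) + 5 = H*3 + 5 = 3*H + 5 = 5 + 3*H)
F(-503)/(-162846 + 34086) - 107514/(-472632) = (5 + 3*(-503))/(-162846 + 34086) - 107514/(-472632) = (5 - 1509)/(-128760) - 107514*(-1/472632) = -1504*(-1/128760) + 17919/78772 = 188/16095 + 17919/78772 = 303215441/1267835340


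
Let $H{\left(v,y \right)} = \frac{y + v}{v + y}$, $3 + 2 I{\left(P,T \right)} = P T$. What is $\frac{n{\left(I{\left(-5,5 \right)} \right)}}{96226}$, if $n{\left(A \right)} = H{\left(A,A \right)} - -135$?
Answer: $\frac{68}{48113} \approx 0.0014133$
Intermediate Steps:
$I{\left(P,T \right)} = - \frac{3}{2} + \frac{P T}{2}$
$H{\left(v,y \right)} = 1$ ($H{\left(v,y \right)} = \frac{v + y}{v + y} = 1$)
$n{\left(A \right)} = 136$ ($n{\left(A \right)} = 1 - -135 = 1 + 135 = 136$)
$\frac{n{\left(I{\left(-5,5 \right)} \right)}}{96226} = \frac{136}{96226} = 136 \cdot \frac{1}{96226} = \frac{68}{48113}$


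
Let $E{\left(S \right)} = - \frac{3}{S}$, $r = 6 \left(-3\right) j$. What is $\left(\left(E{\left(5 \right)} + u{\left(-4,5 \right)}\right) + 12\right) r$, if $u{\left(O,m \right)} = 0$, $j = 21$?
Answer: $- \frac{21546}{5} \approx -4309.2$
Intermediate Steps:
$r = -378$ ($r = 6 \left(-3\right) 21 = \left(-18\right) 21 = -378$)
$\left(\left(E{\left(5 \right)} + u{\left(-4,5 \right)}\right) + 12\right) r = \left(\left(- \frac{3}{5} + 0\right) + 12\right) \left(-378\right) = \left(- \frac{3}{5} + 12\right) \left(-378\right) = \frac{57}{5} \left(-378\right) = - \frac{21546}{5}$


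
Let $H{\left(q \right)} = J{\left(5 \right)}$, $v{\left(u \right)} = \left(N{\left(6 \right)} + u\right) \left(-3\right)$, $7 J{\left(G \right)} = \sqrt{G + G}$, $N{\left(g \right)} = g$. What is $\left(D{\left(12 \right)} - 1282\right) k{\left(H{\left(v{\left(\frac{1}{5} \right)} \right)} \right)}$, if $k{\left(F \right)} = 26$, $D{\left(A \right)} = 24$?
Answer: $-32708$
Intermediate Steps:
$J{\left(G \right)} = \frac{\sqrt{2} \sqrt{G}}{7}$ ($J{\left(G \right)} = \frac{\sqrt{G + G}}{7} = \frac{\sqrt{2 G}}{7} = \frac{\sqrt{2} \sqrt{G}}{7}$)
$v{\left(u \right)} = -18 - 3 u$ ($v{\left(u \right)} = \left(6 + u\right) \left(-3\right) = -18 - 3 u$)
$H{\left(q \right)} = \frac{\sqrt{10}}{7}$ ($H{\left(q \right)} = \frac{\sqrt{2} \sqrt{5}}{7} = \frac{\sqrt{10}}{7}$)
$\left(D{\left(12 \right)} - 1282\right) k{\left(H{\left(v{\left(\frac{1}{5} \right)} \right)} \right)} = \left(24 - 1282\right) 26 = \left(-1258\right) 26 = -32708$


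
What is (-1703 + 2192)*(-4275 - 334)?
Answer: -2253801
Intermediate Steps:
(-1703 + 2192)*(-4275 - 334) = 489*(-4609) = -2253801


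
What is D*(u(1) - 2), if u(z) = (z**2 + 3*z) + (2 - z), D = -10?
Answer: -30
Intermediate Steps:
u(z) = 2 + z**2 + 2*z
D*(u(1) - 2) = -10*((2 + 1**2 + 2*1) - 2) = -10*((2 + 1 + 2) - 2) = -10*(5 - 2) = -10*3 = -30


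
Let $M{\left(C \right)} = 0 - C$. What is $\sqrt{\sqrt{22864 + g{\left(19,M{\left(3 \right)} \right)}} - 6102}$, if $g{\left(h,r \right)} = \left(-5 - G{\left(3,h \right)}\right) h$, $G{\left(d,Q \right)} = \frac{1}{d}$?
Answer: $\frac{\sqrt{-54918 + 24 \sqrt{3201}}}{3} \approx 77.144 i$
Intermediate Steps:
$M{\left(C \right)} = - C$
$g{\left(h,r \right)} = - \frac{16 h}{3}$ ($g{\left(h,r \right)} = \left(-5 - \frac{1}{3}\right) h = - \frac{16 h}{3}$)
$\sqrt{\sqrt{22864 + g{\left(19,M{\left(3 \right)} \right)}} - 6102} = \sqrt{\sqrt{22864 - \frac{304}{3}} - 6102} = \sqrt{\sqrt{\frac{68288}{3}} - 6102} = \sqrt{\frac{8 \sqrt{3201}}{3} - 6102} = \sqrt{-6102 + \frac{8 \sqrt{3201}}{3}}$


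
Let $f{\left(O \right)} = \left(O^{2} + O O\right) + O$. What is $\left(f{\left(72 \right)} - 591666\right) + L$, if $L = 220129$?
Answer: $-361097$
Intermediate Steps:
$f{\left(O \right)} = O + 2 O^{2}$ ($f{\left(O \right)} = \left(O^{2} + O^{2}\right) + O = 2 O^{2} + O = O + 2 O^{2}$)
$\left(f{\left(72 \right)} - 591666\right) + L = \left(72 \left(1 + 2 \cdot 72\right) - 591666\right) + 220129 = \left(72 \left(1 + 144\right) - 591666\right) + 220129 = \left(72 \cdot 145 - 591666\right) + 220129 = \left(10440 - 591666\right) + 220129 = -581226 + 220129 = -361097$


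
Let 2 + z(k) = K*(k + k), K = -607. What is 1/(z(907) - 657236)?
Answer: -1/1758336 ≈ -5.6872e-7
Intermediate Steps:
z(k) = -2 - 1214*k (z(k) = -2 - 607*(k + k) = -2 - 1214*k)
1/(z(907) - 657236) = 1/((-2 - 1214*907) - 657236) = 1/((-2 - 1101098) - 657236) = 1/(-1101100 - 657236) = 1/(-1758336) = -1/1758336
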